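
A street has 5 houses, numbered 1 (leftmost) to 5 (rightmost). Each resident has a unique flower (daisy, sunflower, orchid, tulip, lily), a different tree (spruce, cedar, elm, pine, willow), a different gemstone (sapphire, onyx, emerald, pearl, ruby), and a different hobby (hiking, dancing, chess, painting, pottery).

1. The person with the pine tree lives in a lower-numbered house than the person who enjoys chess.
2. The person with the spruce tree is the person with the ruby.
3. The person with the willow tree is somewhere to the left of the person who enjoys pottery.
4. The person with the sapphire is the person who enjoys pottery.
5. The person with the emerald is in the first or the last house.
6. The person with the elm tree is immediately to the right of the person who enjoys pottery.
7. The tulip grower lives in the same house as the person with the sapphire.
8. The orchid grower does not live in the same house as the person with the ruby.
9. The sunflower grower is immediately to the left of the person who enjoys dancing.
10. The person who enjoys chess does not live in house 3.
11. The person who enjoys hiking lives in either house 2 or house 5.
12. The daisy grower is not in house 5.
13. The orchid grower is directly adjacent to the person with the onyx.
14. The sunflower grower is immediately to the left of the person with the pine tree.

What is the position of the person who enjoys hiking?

House 1's hobby must be painting (nothing else left).
The person with the emerald is narrowed to house 1 or 5; consider each.
Placing it in house 1 leads to a contradiction, so it's in house 5.
The person who enjoys chess is narrowed to house 4 or 5; consider each.
Placing it in house 4 leads to a contradiction, so it's in house 5.
House 2's hobby must be hiking (nothing else left).
The sunflower grower is narrowed to house 2 or 3; consider each.
Placing it in house 3 leads to a contradiction, so it's in house 2.
By clue 9, the person who enjoys dancing is in house 3.
Clue 14: the person with the pine tree is in house 3.
House 4 hobby: only pottery fits.
From clue 4, the person with the sapphire must be in house 4.
From clue 6, the person with the elm tree must be in house 5.
From clue 7, the tulip grower must be in house 4.
The person with the onyx is in house 2 (clue 13).
House 5 flower: only lily fits.
House 4's tree must be cedar (nothing else left).
That leaves ruby as the gemstone for house 1.
House 3 gemstone: only pearl fits.
By clue 2, the person with the spruce tree is in house 1.
From clue 8, the orchid grower must be in house 3.
The only flower still possible for house 1 is daisy.
House 2's tree must be willow (nothing else left).
So: house 1 = daisy/spruce/ruby/painting, house 2 = sunflower/willow/onyx/hiking, house 3 = orchid/pine/pearl/dancing, house 4 = tulip/cedar/sapphire/pottery, house 5 = lily/elm/emerald/chess.

2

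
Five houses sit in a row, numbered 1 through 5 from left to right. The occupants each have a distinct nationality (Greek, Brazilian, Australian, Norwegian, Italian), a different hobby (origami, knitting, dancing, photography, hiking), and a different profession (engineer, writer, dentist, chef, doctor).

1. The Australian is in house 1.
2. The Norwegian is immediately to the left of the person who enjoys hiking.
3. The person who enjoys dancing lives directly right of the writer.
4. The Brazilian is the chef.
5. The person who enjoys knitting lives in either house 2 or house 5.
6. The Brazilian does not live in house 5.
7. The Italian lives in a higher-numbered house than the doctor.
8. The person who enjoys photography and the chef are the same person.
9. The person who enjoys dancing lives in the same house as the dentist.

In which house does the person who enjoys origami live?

Clue 1: the Australian is in house 1.
So house 1 gets origami for hobby.
The person who enjoys knitting is narrowed to house 2 or 5; consider each.
Placing it in house 2 leads to a contradiction, so it's in house 5.
So house 5 gets engineer for profession.
The Norwegian is narrowed to house 2 or 3; consider each.
Placing it in house 3 leads to a contradiction, so it's in house 2.
Clue 2 places the person who enjoys hiking in house 3.
Clue 8 places the person who enjoys photography in house 4.
Clue 8: the chef is in house 4.
House 2's hobby must be dancing (nothing else left).
By clue 3, the writer is in house 1.
Clue 4 places the Brazilian in house 4.
So house 2 gets dentist for profession.
So house 3 gets doctor for profession.
From clue 7, the Italian must be in house 5.
The only nationality still possible for house 3 is Greek.
So: house 1 = Australian/origami/writer, house 2 = Norwegian/dancing/dentist, house 3 = Greek/hiking/doctor, house 4 = Brazilian/photography/chef, house 5 = Italian/knitting/engineer.

1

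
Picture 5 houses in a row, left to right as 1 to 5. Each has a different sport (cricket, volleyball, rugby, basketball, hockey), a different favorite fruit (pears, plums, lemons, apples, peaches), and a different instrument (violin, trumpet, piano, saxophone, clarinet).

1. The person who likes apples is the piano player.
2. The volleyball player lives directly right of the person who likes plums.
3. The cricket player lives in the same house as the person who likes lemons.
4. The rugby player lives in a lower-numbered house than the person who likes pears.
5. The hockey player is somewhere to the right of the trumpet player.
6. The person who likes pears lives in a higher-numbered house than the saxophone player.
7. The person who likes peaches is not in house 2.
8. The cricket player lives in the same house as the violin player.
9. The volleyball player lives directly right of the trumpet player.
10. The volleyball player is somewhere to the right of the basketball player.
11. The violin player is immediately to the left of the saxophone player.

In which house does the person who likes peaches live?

4

The cricket player is narrowed to house 1 or 2 or 3; consider each.
Placing it in house 1 and house 2 leads to a contradiction, so it's in house 3.
From clue 3, the person who likes lemons must be in house 3.
Clue 8: the violin player is in house 3.
The saxophone player is in house 4 (clue 11).
Clue 6: the person who likes pears is in house 5.
The volleyball player is in house 2 (clue 9).
Clue 9: the trumpet player is in house 1.
By clue 10, the basketball player is in house 1.
So house 5 gets hockey for sport.
So house 2 gets apples for favorite fruit.
Clue 1 places the piano player in house 2.
From clue 2, the person who likes plums must be in house 1.
House 4's sport must be rugby (nothing else left).
That leaves peaches as the favorite fruit for house 4.
That leaves clarinet as the instrument for house 5.
So: house 1 = basketball/plums/trumpet, house 2 = volleyball/apples/piano, house 3 = cricket/lemons/violin, house 4 = rugby/peaches/saxophone, house 5 = hockey/pears/clarinet.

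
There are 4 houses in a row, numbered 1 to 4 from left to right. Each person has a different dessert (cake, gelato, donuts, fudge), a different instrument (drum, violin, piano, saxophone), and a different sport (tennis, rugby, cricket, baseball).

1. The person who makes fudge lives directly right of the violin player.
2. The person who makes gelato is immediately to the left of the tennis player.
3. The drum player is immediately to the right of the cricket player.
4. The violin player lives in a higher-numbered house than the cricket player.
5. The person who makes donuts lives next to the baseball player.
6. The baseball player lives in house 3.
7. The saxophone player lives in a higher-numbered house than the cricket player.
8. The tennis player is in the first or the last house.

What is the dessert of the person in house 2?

donuts

Clue 6: the baseball player is in house 3.
By clue 8, the tennis player is in house 4.
So house 1 gets piano for instrument.
From clue 2, the person who makes gelato must be in house 3.
House 1's dessert must be cake (nothing else left).
House 2 dessert: only donuts fits.
House 4's dessert must be fudge (nothing else left).
House 4's instrument must be saxophone (nothing else left).
The violin player is in house 3 (clue 1).
That leaves drum as the instrument for house 2.
By clue 3, the cricket player is in house 1.
So house 2 gets rugby for sport.
So: house 1 = cake/piano/cricket, house 2 = donuts/drum/rugby, house 3 = gelato/violin/baseball, house 4 = fudge/saxophone/tennis.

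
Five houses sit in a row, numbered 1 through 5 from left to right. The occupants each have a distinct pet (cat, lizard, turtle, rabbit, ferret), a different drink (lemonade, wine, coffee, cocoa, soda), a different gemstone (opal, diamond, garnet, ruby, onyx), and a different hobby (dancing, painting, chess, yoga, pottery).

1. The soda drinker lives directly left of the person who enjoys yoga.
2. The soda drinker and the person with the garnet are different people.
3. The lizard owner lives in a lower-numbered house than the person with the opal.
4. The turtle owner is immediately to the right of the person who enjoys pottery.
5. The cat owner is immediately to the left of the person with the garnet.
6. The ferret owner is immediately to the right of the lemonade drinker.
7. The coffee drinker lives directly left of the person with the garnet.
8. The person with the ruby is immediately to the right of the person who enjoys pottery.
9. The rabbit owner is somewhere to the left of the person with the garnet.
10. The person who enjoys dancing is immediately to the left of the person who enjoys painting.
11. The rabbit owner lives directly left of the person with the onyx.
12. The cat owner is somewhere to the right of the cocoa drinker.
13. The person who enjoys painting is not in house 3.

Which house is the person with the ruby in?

House 5 drink: only wine fits.
That leaves diamond as the gemstone for house 1.
The cat owner is narrowed to house 2 or 3 or 4; consider each.
Placing it in house 3 and house 4 leads to a contradiction, so it's in house 2.
The person with the garnet is in house 3 (clue 5).
From clue 7, the coffee drinker must be in house 2.
Clue 12 places the cocoa drinker in house 1.
The only pet still possible for house 1 is rabbit.
So house 2 gets onyx for gemstone.
By clue 2, the soda drinker is in house 4.
So house 3 gets lemonade for drink.
Clue 1 places the person who enjoys yoga in house 5.
The ferret owner is in house 4 (clue 6).
House 3's pet must be lizard (nothing else left).
House 5 pet: only turtle fits.
Clue 4: the person who enjoys pottery is in house 4.
From clue 8, the person with the ruby must be in house 5.
House 4 gemstone: only opal fits.
The person who enjoys dancing is in house 1 (clue 10).
House 2's hobby must be painting (nothing else left).
That leaves chess as the hobby for house 3.
So: house 1 = rabbit/cocoa/diamond/dancing, house 2 = cat/coffee/onyx/painting, house 3 = lizard/lemonade/garnet/chess, house 4 = ferret/soda/opal/pottery, house 5 = turtle/wine/ruby/yoga.

5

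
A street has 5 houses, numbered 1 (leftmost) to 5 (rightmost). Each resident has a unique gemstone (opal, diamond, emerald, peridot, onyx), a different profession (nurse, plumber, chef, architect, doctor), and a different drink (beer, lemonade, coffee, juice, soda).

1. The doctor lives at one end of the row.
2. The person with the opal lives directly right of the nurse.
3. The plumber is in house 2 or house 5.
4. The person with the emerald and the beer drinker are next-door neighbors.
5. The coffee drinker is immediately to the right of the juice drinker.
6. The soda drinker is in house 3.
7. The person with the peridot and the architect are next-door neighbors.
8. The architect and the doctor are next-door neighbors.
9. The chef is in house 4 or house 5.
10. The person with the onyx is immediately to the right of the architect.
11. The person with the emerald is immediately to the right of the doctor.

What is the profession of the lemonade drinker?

architect

From clue 6, the soda drinker must be in house 3.
From clue 11, the person with the emerald must be in house 2.
Clue 11 places the doctor in house 1.
The only profession still possible for house 3 is nurse.
Clue 2: the person with the opal is in house 4.
By clue 4, the beer drinker is in house 1.
The architect is in house 2 (clue 8).
By clue 10, the person with the onyx is in house 3.
So house 4 gets chef for profession.
The only profession still possible for house 5 is plumber.
So house 4 gets juice for drink.
Clue 5: the coffee drinker is in house 5.
Clue 7 places the person with the peridot in house 1.
House 5 gemstone: only diamond fits.
That leaves lemonade as the drink for house 2.
So: house 1 = peridot/doctor/beer, house 2 = emerald/architect/lemonade, house 3 = onyx/nurse/soda, house 4 = opal/chef/juice, house 5 = diamond/plumber/coffee.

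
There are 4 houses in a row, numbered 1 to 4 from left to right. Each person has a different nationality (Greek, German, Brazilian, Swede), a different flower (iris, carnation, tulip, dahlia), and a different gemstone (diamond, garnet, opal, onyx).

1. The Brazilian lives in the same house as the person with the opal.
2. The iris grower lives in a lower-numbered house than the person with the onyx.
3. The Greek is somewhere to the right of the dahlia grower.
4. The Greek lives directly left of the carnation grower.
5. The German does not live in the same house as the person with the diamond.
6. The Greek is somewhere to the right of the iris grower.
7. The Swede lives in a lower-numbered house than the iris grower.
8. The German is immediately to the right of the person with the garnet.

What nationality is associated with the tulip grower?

By clue 7, the Swede is in house 1.
From clue 7, the iris grower must be in house 2.
Clue 3 places the dahlia grower in house 1.
The Greek is in house 3 (clue 6).
The carnation grower is in house 4 (clue 4).
House 3's flower must be tulip (nothing else left).
The Brazilian is narrowed to house 2 or 4; consider each.
Placing it in house 4 leads to a contradiction, so it's in house 2.
Clue 1: the person with the opal is in house 2.
House 4's nationality must be German (nothing else left).
From clue 8, the person with the garnet must be in house 3.
The only gemstone still possible for house 1 is diamond.
That leaves onyx as the gemstone for house 4.
So: house 1 = Swede/dahlia/diamond, house 2 = Brazilian/iris/opal, house 3 = Greek/tulip/garnet, house 4 = German/carnation/onyx.

Greek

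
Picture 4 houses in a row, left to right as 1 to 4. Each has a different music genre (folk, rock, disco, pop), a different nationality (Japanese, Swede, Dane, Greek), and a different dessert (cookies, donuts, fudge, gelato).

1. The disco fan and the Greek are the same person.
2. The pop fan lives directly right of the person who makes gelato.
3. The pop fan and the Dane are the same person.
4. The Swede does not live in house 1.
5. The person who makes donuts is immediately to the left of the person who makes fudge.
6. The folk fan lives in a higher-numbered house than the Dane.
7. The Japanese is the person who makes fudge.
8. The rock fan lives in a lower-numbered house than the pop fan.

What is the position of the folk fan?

4

That leaves Greek as the nationality for house 1.
By clue 1, the disco fan is in house 1.
House 4 music genre: only folk fits.
From clue 8, the pop fan must be in house 3.
House 2 music genre: only rock fits.
Clue 2 places the person who makes gelato in house 2.
Clue 3: the Dane is in house 3.
From clue 5, the person who makes donuts must be in house 3.
By clue 5, the person who makes fudge is in house 4.
Clue 7: the Japanese is in house 4.
That leaves Swede as the nationality for house 2.
House 1's dessert must be cookies (nothing else left).
So: house 1 = disco/Greek/cookies, house 2 = rock/Swede/gelato, house 3 = pop/Dane/donuts, house 4 = folk/Japanese/fudge.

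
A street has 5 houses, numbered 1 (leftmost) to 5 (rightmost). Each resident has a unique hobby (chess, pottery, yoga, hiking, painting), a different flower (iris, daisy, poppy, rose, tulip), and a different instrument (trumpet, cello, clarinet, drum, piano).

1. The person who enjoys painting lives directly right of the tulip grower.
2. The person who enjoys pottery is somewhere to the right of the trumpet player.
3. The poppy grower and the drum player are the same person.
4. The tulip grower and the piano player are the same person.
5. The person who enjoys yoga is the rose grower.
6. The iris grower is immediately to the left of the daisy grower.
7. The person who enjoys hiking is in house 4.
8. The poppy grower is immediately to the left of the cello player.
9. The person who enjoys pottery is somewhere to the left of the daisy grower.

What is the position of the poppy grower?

3

From clue 7, the person who enjoys hiking must be in house 4.
The person who enjoys pottery is narrowed to house 2 or 3; consider each.
Placing it in house 3 leads to a contradiction, so it's in house 2.
By clue 2, the trumpet player is in house 1.
House 1's flower must be rose (nothing else left).
House 5 flower: only daisy fits.
From clue 5, the person who enjoys yoga must be in house 1.
Clue 6 places the iris grower in house 4.
House 2's flower must be tulip (nothing else left).
That leaves poppy as the flower for house 3.
Clue 1 places the person who enjoys painting in house 3.
The drum player is in house 3 (clue 3).
Clue 4: the piano player is in house 2.
The cello player is in house 4 (clue 8).
House 5 hobby: only chess fits.
House 5's instrument must be clarinet (nothing else left).
So: house 1 = yoga/rose/trumpet, house 2 = pottery/tulip/piano, house 3 = painting/poppy/drum, house 4 = hiking/iris/cello, house 5 = chess/daisy/clarinet.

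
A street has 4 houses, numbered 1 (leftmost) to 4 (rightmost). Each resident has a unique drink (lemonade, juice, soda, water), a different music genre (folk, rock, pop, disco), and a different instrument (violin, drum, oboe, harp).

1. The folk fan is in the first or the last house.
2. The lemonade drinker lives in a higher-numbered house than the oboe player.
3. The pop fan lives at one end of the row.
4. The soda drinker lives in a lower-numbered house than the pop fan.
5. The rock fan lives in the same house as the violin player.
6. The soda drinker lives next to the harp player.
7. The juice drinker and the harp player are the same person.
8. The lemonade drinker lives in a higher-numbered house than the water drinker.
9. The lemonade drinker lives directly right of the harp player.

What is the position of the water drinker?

1

From clue 4, the pop fan must be in house 4.
House 4's drink must be lemonade (nothing else left).
So house 1 gets folk for music genre.
House 4 instrument: only drum fits.
By clue 9, the harp player is in house 3.
So house 1 gets oboe for instrument.
The only instrument still possible for house 2 is violin.
From clue 5, the rock fan must be in house 2.
By clue 6, the soda drinker is in house 2.
From clue 7, the juice drinker must be in house 3.
That leaves water as the drink for house 1.
House 3's music genre must be disco (nothing else left).
So: house 1 = water/folk/oboe, house 2 = soda/rock/violin, house 3 = juice/disco/harp, house 4 = lemonade/pop/drum.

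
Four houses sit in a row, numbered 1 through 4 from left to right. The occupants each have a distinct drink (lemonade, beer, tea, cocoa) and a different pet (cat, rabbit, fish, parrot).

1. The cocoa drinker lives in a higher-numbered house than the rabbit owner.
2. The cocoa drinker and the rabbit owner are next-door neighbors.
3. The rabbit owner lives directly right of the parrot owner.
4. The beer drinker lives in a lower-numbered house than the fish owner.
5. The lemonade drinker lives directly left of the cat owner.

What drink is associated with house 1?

beer

The only pet still possible for house 1 is parrot.
Clue 3 places the rabbit owner in house 2.
By clue 2, the cocoa drinker is in house 3.
So house 4 gets tea for drink.
The cat owner is in house 3 (clue 5).
So house 1 gets beer for drink.
So house 2 gets lemonade for drink.
House 4 pet: only fish fits.
So: house 1 = beer/parrot, house 2 = lemonade/rabbit, house 3 = cocoa/cat, house 4 = tea/fish.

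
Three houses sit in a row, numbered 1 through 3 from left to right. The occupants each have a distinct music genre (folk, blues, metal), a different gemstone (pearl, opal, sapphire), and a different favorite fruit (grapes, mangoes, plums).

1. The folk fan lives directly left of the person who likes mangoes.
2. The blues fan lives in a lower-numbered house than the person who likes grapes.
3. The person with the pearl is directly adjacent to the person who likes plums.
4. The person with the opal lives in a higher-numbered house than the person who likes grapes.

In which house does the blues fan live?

From clue 4, the person with the opal must be in house 3.
The person who likes grapes is in house 2 (clue 4).
So house 3 gets metal for music genre.
That leaves plums as the favorite fruit for house 1.
House 3 favorite fruit: only mangoes fits.
The folk fan is in house 2 (clue 1).
Clue 2: the blues fan is in house 1.
The person with the pearl is in house 2 (clue 3).
House 1's gemstone must be sapphire (nothing else left).
So: house 1 = blues/sapphire/plums, house 2 = folk/pearl/grapes, house 3 = metal/opal/mangoes.

1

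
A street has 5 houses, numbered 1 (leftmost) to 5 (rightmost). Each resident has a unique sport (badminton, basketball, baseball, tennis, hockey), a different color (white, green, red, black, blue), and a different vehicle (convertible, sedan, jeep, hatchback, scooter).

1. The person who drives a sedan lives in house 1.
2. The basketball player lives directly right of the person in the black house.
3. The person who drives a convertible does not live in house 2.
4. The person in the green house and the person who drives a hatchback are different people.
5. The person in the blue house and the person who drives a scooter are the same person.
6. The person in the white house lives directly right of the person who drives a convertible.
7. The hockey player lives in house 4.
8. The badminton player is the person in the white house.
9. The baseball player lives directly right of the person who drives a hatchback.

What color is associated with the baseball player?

blue

The person who drives a sedan is in house 1 (clue 1).
The hockey player is in house 4 (clue 7).
That leaves tennis as the sport for house 1.
Clue 8: the badminton player is in house 5.
Clue 8 places the person in the white house in house 5.
House 2's sport must be basketball (nothing else left).
House 3's sport must be baseball (nothing else left).
Clue 2: the person in the black house is in house 1.
Clue 6: the person who drives a convertible is in house 4.
Clue 9: the person who drives a hatchback is in house 2.
So house 3 gets scooter for vehicle.
So house 5 gets jeep for vehicle.
The person in the blue house is in house 3 (clue 5).
House 2's color must be red (nothing else left).
The only color still possible for house 4 is green.
So: house 1 = tennis/black/sedan, house 2 = basketball/red/hatchback, house 3 = baseball/blue/scooter, house 4 = hockey/green/convertible, house 5 = badminton/white/jeep.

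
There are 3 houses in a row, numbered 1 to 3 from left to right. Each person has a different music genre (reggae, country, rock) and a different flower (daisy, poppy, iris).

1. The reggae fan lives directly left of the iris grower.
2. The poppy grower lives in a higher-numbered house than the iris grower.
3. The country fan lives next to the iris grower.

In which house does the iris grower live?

From clue 2, the poppy grower must be in house 3.
Clue 2: the iris grower is in house 2.
House 1 flower: only daisy fits.
Clue 1 places the reggae fan in house 1.
The only music genre still possible for house 2 is rock.
That leaves country as the music genre for house 3.
So: house 1 = reggae/daisy, house 2 = rock/iris, house 3 = country/poppy.

2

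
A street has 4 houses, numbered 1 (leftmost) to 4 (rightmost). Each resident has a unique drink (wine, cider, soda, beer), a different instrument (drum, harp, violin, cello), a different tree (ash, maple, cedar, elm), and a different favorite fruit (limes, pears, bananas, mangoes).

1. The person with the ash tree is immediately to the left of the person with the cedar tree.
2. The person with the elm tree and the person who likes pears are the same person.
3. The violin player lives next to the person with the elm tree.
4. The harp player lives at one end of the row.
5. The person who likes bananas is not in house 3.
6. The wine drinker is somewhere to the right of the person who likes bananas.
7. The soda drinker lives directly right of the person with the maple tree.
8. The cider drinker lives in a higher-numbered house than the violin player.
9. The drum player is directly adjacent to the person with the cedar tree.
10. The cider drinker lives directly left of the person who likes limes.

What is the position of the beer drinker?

1

The only drink still possible for house 1 is beer.
House 4's tree must be cedar (nothing else left).
Clue 1 places the person with the ash tree in house 3.
By clue 9, the drum player is in house 3.
House 4 drink: only wine fits.
The cider drinker is narrowed to house 2 or 3; consider each.
Placing it in house 2 leads to a contradiction, so it's in house 3.
The person who likes limes is in house 4 (clue 10).
House 2's drink must be soda (nothing else left).
House 3 favorite fruit: only mangoes fits.
The person with the maple tree is in house 1 (clue 7).
House 2 tree: only elm fits.
Clue 2 places the person who likes pears in house 2.
By clue 3, the violin player is in house 1.
House 2 instrument: only cello fits.
So house 4 gets harp for instrument.
So house 1 gets bananas for favorite fruit.
So: house 1 = beer/violin/maple/bananas, house 2 = soda/cello/elm/pears, house 3 = cider/drum/ash/mangoes, house 4 = wine/harp/cedar/limes.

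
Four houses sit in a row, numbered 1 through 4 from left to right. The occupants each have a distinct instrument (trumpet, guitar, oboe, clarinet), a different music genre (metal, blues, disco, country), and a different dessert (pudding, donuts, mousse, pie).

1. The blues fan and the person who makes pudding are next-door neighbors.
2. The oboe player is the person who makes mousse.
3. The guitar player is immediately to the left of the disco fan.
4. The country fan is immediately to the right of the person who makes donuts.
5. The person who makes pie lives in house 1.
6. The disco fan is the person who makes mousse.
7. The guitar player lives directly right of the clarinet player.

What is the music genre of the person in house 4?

disco

The person who makes pie is in house 1 (clue 5).
The clarinet player is narrowed to house 1 or 2; consider each.
Placing it in house 1 leads to a contradiction, so it's in house 2.
The guitar player is in house 3 (clue 7).
House 1's instrument must be trumpet (nothing else left).
House 4's instrument must be oboe (nothing else left).
By clue 2, the person who makes mousse is in house 4.
By clue 3, the disco fan is in house 4.
The only music genre still possible for house 3 is country.
Clue 4 places the person who makes donuts in house 2.
The only dessert still possible for house 3 is pudding.
Clue 1: the blues fan is in house 2.
So house 1 gets metal for music genre.
So: house 1 = trumpet/metal/pie, house 2 = clarinet/blues/donuts, house 3 = guitar/country/pudding, house 4 = oboe/disco/mousse.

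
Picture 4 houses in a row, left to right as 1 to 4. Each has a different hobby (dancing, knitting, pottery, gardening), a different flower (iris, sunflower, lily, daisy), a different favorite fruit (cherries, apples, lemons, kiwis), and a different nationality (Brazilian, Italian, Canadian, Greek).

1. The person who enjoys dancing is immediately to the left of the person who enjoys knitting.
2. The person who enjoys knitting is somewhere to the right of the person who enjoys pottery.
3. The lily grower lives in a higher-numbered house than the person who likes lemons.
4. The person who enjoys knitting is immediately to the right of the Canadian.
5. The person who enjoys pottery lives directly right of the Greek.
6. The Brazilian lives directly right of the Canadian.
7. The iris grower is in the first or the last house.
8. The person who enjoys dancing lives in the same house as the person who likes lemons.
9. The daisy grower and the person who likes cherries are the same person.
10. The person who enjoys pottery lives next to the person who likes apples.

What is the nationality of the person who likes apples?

House 1 hobby: only gardening fits.
So house 4 gets knitting for hobby.
From clue 1, the person who enjoys dancing must be in house 3.
Clue 4 places the Canadian in house 3.
From clue 6, the Brazilian must be in house 4.
Clue 8: the person who likes lemons is in house 3.
That leaves pottery as the hobby for house 2.
From clue 3, the lily grower must be in house 4.
The Greek is in house 1 (clue 5).
Clue 10 places the person who likes apples in house 1.
House 3's flower must be sunflower (nothing else left).
House 2 nationality: only Italian fits.
From clue 9, the daisy grower must be in house 2.
By clue 9, the person who likes cherries is in house 2.
House 1 flower: only iris fits.
That leaves kiwis as the favorite fruit for house 4.
So: house 1 = gardening/iris/apples/Greek, house 2 = pottery/daisy/cherries/Italian, house 3 = dancing/sunflower/lemons/Canadian, house 4 = knitting/lily/kiwis/Brazilian.

Greek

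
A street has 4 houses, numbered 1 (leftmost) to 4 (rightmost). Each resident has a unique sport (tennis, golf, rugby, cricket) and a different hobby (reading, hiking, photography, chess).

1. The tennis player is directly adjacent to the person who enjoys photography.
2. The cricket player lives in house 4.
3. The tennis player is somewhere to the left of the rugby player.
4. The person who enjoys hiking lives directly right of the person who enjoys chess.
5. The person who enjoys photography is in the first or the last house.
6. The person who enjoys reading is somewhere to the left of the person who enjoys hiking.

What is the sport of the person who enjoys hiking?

cricket

From clue 2, the cricket player must be in house 4.
The tennis player is in house 2 (clue 3).
The rugby player is in house 3 (clue 3).
House 1 sport: only golf fits.
By clue 1, the person who enjoys photography is in house 1.
So house 4 gets hiking for hobby.
From clue 4, the person who enjoys chess must be in house 3.
House 2 hobby: only reading fits.
So: house 1 = golf/photography, house 2 = tennis/reading, house 3 = rugby/chess, house 4 = cricket/hiking.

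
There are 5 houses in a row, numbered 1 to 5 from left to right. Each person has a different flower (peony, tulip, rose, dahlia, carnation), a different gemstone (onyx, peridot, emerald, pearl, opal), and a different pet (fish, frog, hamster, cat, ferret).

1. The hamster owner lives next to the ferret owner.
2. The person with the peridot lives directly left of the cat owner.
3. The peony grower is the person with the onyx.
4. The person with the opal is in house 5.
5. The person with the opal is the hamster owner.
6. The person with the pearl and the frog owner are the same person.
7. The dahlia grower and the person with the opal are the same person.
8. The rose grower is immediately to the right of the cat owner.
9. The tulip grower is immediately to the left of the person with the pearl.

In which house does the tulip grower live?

2

From clue 4, the person with the opal must be in house 5.
The hamster owner is in house 5 (clue 5).
From clue 7, the dahlia grower must be in house 5.
From clue 1, the ferret owner must be in house 4.
The only pet still possible for house 1 is fish.
The rose grower is narrowed to house 3 or 4; consider each.
Placing it in house 4 leads to a contradiction, so it's in house 3.
From clue 8, the cat owner must be in house 2.
So house 3 gets frog for pet.
Clue 2 places the person with the peridot in house 1.
From clue 6, the person with the pearl must be in house 3.
Clue 9 places the tulip grower in house 2.
Clue 3: the peony grower is in house 4.
Clue 3: the person with the onyx is in house 4.
House 1's flower must be carnation (nothing else left).
House 2 gemstone: only emerald fits.
So: house 1 = carnation/peridot/fish, house 2 = tulip/emerald/cat, house 3 = rose/pearl/frog, house 4 = peony/onyx/ferret, house 5 = dahlia/opal/hamster.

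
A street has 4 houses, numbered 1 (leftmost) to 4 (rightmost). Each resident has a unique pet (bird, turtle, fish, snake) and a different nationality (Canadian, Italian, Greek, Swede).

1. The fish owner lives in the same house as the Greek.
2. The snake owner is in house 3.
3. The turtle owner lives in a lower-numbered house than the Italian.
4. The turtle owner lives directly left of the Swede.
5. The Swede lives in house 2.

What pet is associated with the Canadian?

By clue 2, the snake owner is in house 3.
Clue 5: the Swede is in house 2.
By clue 4, the turtle owner is in house 1.
House 2's pet must be bird (nothing else left).
House 4's pet must be fish (nothing else left).
Clue 1: the Greek is in house 4.
House 1 nationality: only Canadian fits.
That leaves Italian as the nationality for house 3.
So: house 1 = turtle/Canadian, house 2 = bird/Swede, house 3 = snake/Italian, house 4 = fish/Greek.

turtle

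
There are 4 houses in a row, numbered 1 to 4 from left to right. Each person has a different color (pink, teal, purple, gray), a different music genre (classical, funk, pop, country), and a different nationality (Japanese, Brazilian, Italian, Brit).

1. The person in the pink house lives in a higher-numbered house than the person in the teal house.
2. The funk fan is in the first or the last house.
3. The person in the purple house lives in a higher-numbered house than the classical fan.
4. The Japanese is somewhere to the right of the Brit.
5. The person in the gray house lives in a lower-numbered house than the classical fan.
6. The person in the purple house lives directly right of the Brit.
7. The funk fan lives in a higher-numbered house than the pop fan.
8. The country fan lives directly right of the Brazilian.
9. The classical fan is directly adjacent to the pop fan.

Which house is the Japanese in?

The funk fan is in house 4 (clue 7).
So house 1 gets pop for music genre.
The classical fan is in house 2 (clue 9).
The only music genre still possible for house 3 is country.
From clue 5, the person in the gray house must be in house 1.
Clue 8: the Brazilian is in house 2.
That leaves Italian as the nationality for house 1.
That leaves Brit as the nationality for house 3.
So house 4 gets Japanese for nationality.
Clue 6 places the person in the purple house in house 4.
So house 2 gets teal for color.
That leaves pink as the color for house 3.
So: house 1 = gray/pop/Italian, house 2 = teal/classical/Brazilian, house 3 = pink/country/Brit, house 4 = purple/funk/Japanese.

4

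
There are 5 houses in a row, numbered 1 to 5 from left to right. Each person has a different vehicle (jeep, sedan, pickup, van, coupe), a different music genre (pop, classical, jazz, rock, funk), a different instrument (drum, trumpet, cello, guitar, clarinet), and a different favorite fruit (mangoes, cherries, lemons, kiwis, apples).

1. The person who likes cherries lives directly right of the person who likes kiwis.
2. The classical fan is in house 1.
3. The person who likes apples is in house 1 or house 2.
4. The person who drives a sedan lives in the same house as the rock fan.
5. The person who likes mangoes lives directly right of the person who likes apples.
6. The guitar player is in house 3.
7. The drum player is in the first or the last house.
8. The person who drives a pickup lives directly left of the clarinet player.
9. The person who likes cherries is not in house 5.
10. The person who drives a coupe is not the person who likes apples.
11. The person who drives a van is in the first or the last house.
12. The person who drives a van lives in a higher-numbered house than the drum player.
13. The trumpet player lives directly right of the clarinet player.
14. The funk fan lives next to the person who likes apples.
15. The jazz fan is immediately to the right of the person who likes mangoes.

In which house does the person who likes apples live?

By clue 2, the classical fan is in house 1.
Clue 6 places the guitar player in house 3.
The person who drives a van is in house 5 (clue 12).
Clue 12 places the drum player in house 1.
That leaves lemons as the favorite fruit for house 5.
Clue 13 places the trumpet player in house 5.
The clarinet player is in house 4 (clue 13).
House 5's music genre must be pop (nothing else left).
The only instrument still possible for house 2 is cello.
House 4 favorite fruit: only cherries fits.
Clue 1: the person who likes kiwis is in house 3.
From clue 8, the person who drives a pickup must be in house 3.
The only favorite fruit still possible for house 1 is apples.
The only favorite fruit still possible for house 2 is mangoes.
From clue 14, the funk fan must be in house 2.
Clue 15: the jazz fan is in house 3.
House 1 vehicle: only jeep fits.
House 4 music genre: only rock fits.
Clue 4 places the person who drives a sedan in house 4.
House 2's vehicle must be coupe (nothing else left).
So: house 1 = jeep/classical/drum/apples, house 2 = coupe/funk/cello/mangoes, house 3 = pickup/jazz/guitar/kiwis, house 4 = sedan/rock/clarinet/cherries, house 5 = van/pop/trumpet/lemons.

1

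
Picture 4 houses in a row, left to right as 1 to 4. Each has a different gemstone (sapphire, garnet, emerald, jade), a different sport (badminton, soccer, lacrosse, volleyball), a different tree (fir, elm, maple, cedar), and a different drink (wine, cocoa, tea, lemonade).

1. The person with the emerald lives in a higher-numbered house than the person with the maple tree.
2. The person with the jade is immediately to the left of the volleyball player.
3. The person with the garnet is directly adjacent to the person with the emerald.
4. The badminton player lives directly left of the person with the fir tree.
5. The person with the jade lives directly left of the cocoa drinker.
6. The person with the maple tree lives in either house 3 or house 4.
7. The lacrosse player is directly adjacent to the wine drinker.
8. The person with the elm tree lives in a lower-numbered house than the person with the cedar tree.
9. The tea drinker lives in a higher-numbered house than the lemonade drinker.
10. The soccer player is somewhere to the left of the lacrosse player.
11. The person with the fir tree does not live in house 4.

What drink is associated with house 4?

tea

By clue 6, the person with the maple tree is in house 3.
The only tree still possible for house 1 is elm.
House 4's tree must be cedar (nothing else left).
The person with the emerald is in house 4 (clue 1).
Clue 3 places the person with the garnet in house 3.
By clue 4, the badminton player is in house 1.
House 2's tree must be fir (nothing else left).
House 4 sport: only lacrosse fits.
By clue 7, the wine drinker is in house 3.
That leaves lemonade as the drink for house 1.
House 2's drink must be cocoa (nothing else left).
So house 4 gets tea for drink.
From clue 5, the person with the jade must be in house 1.
So house 2 gets sapphire for gemstone.
From clue 2, the volleyball player must be in house 2.
That leaves soccer as the sport for house 3.
So: house 1 = jade/badminton/elm/lemonade, house 2 = sapphire/volleyball/fir/cocoa, house 3 = garnet/soccer/maple/wine, house 4 = emerald/lacrosse/cedar/tea.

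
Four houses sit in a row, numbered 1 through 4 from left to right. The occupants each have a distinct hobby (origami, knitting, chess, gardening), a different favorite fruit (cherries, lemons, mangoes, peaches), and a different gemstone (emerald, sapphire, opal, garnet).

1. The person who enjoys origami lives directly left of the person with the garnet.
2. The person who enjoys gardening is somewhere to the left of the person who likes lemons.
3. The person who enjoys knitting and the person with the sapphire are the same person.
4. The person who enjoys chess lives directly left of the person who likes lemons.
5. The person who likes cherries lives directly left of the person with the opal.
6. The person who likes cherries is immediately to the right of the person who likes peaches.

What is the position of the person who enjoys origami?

The only hobby still possible for house 4 is knitting.
Clue 3: the person with the sapphire is in house 4.
The only gemstone still possible for house 1 is emerald.
The only gemstone still possible for house 2 is garnet.
House 3's gemstone must be opal (nothing else left).
Clue 1 places the person who enjoys origami in house 1.
Clue 5 places the person who likes cherries in house 2.
The person who likes peaches is in house 1 (clue 6).
The person who enjoys chess is narrowed to house 2 or 3; consider each.
Placing it in house 2 leads to a contradiction, so it's in house 3.
From clue 4, the person who likes lemons must be in house 4.
So house 2 gets gardening for hobby.
That leaves mangoes as the favorite fruit for house 3.
So: house 1 = origami/peaches/emerald, house 2 = gardening/cherries/garnet, house 3 = chess/mangoes/opal, house 4 = knitting/lemons/sapphire.

1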